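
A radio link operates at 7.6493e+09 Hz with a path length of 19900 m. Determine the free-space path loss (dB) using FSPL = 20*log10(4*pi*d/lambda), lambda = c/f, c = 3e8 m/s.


lambda = c / f = 3.0000e+08 / 7.6493e+09 = 0.03921927 m
FSPL = 20 * log10(4*pi*19900/0.03921927) = 136.1 dB

136.1 dB


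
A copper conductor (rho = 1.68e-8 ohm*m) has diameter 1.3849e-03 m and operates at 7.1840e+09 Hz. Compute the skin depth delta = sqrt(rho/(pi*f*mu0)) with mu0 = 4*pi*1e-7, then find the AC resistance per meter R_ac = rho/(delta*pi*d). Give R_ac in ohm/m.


delta = sqrt(1.68e-8 / (pi * 7.1840e+09 * 4*pi*1e-7)) = 7.696471e-07 m
R_ac = 1.68e-8 / (7.696471e-07 * pi * 1.3849e-03) = 5.017 ohm/m

5.017 ohm/m


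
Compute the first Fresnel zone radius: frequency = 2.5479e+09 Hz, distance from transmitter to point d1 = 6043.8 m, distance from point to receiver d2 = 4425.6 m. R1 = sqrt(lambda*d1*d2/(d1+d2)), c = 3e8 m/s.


lambda = c / f = 3.0000e+08 / 2.5479e+09 = 0.1177440 m
R1 = sqrt(0.1177440 * 6043.8 * 4425.6 / (6043.8 + 4425.6)) = 17.34 m

17.34 m


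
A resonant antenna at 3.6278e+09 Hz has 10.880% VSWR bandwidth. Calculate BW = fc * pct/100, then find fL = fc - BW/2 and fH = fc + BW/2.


BW = 3.6278e+09 * 10.880/100 = 3.947046e+08 Hz
fL = 3.6278e+09 - 3.947046e+08/2 = 3.430e+09 Hz
fH = 3.6278e+09 + 3.947046e+08/2 = 3.825e+09 Hz

BW=3.947e+08 Hz, fL=3.430e+09 Hz, fH=3.825e+09 Hz


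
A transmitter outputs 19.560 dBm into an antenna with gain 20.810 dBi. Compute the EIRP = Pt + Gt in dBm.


EIRP = Pt + Gt = 19.560 + 20.810 = 40.37 dBm

40.37 dBm


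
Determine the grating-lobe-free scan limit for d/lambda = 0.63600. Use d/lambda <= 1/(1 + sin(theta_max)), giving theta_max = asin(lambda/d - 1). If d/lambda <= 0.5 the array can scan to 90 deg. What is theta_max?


lambda/d - 1 = 1/0.63600 - 1 = 0.5723270
theta_max = asin(0.5723270) = 34.91 deg

34.91 deg


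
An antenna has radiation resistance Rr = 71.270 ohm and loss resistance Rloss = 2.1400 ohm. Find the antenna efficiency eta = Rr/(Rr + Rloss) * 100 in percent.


eta = 71.270 / (71.270 + 2.1400) * 100 = 97.08%

97.08%


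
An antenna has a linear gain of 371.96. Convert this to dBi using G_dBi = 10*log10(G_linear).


G_dBi = 10 * log10(371.96) = 25.70 dBi

25.70 dBi


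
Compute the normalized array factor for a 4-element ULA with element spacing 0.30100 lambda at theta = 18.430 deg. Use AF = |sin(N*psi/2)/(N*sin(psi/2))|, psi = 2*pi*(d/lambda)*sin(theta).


psi = 2*pi*0.30100*sin(18.430 deg) = 0.5979072 rad
AF = |sin(4*0.5979072/2) / (4*sin(0.5979072/2))| = 0.7899

0.7899


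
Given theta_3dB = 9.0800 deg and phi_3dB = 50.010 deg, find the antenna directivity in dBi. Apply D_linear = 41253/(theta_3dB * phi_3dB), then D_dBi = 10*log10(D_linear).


D_linear = 41253 / (9.0800 * 50.010) = 90.84747
D_dBi = 10 * log10(90.84747) = 19.58 dBi

19.58 dBi


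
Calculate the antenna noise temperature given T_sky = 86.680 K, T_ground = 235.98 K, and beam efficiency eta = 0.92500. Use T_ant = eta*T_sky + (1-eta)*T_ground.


T_ant = 0.92500 * 86.680 + (1 - 0.92500) * 235.98 = 97.88 K

97.88 K


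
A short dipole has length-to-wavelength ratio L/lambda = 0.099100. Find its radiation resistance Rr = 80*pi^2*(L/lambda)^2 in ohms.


Rr = 80 * pi^2 * (0.099100)^2 = 80 * 9.869604 * 9.820810e-03 = 7.754 ohm

7.754 ohm


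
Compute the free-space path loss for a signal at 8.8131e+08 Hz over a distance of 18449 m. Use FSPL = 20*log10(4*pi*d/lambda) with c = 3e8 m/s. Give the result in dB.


lambda = c / f = 3.0000e+08 / 8.8131e+08 = 0.3404024 m
FSPL = 20 * log10(4*pi*18449/0.3404024) = 116.7 dB

116.7 dB


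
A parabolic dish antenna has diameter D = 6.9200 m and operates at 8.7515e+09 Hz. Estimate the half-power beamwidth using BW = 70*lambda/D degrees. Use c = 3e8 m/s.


lambda = c / f = 3.0000e+08 / 8.7515e+09 = 0.03427984 m
BW = 70 * 0.03427984 / 6.9200 = 0.3468 deg

0.3468 deg


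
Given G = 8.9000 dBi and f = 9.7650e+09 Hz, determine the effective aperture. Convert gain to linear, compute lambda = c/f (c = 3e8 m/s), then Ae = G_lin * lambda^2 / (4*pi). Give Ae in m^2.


lambda = c / f = 3.0000e+08 / 9.7650e+09 = 0.03072197 m
G_linear = 10^(8.9000/10) = 7.762471
Ae = G_linear * lambda^2 / (4*pi) = 7.762471 * 0.03072197^2 / (4*pi) = 5.830e-04 m^2

5.830e-04 m^2


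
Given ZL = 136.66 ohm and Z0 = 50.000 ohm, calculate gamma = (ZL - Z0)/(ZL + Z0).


gamma = (136.66 - 50.000) / (136.66 + 50.000) = 0.4643

0.4643


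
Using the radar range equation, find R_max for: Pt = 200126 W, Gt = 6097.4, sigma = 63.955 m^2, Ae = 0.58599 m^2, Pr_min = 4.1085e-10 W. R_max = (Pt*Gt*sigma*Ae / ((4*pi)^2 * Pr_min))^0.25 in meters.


R^4 = 200126*6097.4*63.955*0.58599 / ((4*pi)^2 * 4.1085e-10) = 7.048714e+17
R_max = 7.048714e+17^0.25 = 28975 m

28975 m


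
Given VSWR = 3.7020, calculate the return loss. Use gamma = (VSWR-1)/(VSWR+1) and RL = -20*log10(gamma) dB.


gamma = (3.7020 - 1) / (3.7020 + 1) = 0.5746491
RL = -20 * log10(0.5746491) = 4.812 dB

4.812 dB


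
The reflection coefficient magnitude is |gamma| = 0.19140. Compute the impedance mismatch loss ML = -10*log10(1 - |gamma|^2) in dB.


ML = -10 * log10(1 - 0.19140^2) = -10 * log10(0.96336604) = 0.1621 dB

0.1621 dB


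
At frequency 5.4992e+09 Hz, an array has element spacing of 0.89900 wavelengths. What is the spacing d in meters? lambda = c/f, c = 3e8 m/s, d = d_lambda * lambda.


lambda = c / f = 3.0000e+08 / 5.4992e+09 = 0.05455339 m
d = 0.89900 * 0.05455339 = 0.04904 m

0.04904 m


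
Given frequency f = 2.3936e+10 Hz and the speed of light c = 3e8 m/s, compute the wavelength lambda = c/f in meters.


lambda = c / f = 3.0000e+08 / 2.3936e+10 = 0.01253 m

0.01253 m


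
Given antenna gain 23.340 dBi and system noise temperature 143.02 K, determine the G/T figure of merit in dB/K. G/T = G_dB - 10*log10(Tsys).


G/T = 23.340 - 10*log10(143.02) = 23.340 - 21.55397 = 1.786 dB/K

1.786 dB/K


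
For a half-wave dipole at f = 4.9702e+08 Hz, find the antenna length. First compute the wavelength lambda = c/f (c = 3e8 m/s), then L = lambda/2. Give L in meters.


lambda = c / f = 3.0000e+08 / 4.9702e+08 = 0.6035974 m
L = lambda / 2 = 0.6035974 / 2 = 0.3018 m

0.3018 m


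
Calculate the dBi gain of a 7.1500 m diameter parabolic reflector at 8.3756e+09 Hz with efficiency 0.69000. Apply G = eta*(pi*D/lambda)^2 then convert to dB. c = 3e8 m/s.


lambda = c / f = 3.0000e+08 / 8.3756e+09 = 0.03581833 m
G_linear = 0.69000 * (pi * 7.1500 / 0.03581833)^2 = 271362.8
G_dBi = 10 * log10(271362.8) = 54.34 dBi

54.34 dBi


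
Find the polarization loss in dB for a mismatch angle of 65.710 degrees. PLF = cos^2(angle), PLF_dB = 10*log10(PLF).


PLF_linear = cos^2(65.710 deg) = 0.1692132
PLF_dB = 10 * log10(0.1692132) = -7.716 dB

-7.716 dB


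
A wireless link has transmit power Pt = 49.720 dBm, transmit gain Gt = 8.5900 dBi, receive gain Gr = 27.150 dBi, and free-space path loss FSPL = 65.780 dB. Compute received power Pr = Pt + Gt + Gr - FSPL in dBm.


Pr = 49.720 + 8.5900 + 27.150 - 65.780 = 19.68 dBm

19.68 dBm


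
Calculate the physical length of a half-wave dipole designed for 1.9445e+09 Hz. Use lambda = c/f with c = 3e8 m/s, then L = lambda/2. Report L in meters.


lambda = c / f = 3.0000e+08 / 1.9445e+09 = 0.1542813 m
L = lambda / 2 = 0.1542813 / 2 = 0.07714 m

0.07714 m


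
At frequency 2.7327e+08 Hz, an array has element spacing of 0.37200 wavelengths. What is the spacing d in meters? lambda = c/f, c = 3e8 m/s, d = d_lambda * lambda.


lambda = c / f = 3.0000e+08 / 2.7327e+08 = 1.097815 m
d = 0.37200 * 1.097815 = 0.4084 m

0.4084 m


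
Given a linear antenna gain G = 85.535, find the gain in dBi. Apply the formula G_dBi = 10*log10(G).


G_dBi = 10 * log10(85.535) = 19.32 dBi

19.32 dBi


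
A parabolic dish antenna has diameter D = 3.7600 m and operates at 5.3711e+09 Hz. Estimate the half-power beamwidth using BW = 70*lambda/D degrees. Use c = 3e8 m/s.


lambda = c / f = 3.0000e+08 / 5.3711e+09 = 0.05585448 m
BW = 70 * 0.05585448 / 3.7600 = 1.040 deg

1.040 deg


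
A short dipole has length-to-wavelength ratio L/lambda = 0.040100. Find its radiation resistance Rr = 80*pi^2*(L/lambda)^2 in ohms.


Rr = 80 * pi^2 * (0.040100)^2 = 80 * 9.869604 * 1.608010e-03 = 1.270 ohm

1.270 ohm


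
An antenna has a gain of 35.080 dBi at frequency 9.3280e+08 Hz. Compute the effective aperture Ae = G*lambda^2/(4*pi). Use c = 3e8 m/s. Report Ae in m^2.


lambda = c / f = 3.0000e+08 / 9.3280e+08 = 0.3216123 m
G_linear = 10^(35.080/10) = 3221.069
Ae = G_linear * lambda^2 / (4*pi) = 3221.069 * 0.3216123^2 / (4*pi) = 26.51 m^2

26.51 m^2


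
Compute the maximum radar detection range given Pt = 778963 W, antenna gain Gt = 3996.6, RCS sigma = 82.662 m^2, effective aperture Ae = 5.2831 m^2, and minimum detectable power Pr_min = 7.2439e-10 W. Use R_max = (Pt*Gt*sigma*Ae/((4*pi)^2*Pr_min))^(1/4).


R^4 = 778963*3996.6*82.662*5.2831 / ((4*pi)^2 * 7.2439e-10) = 1.188530e+19
R_max = 1.188530e+19^0.25 = 58715 m

58715 m


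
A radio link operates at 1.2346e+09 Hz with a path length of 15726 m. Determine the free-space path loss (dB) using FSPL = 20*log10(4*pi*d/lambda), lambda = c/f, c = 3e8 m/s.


lambda = c / f = 3.0000e+08 / 1.2346e+09 = 0.2429937 m
FSPL = 20 * log10(4*pi*15726/0.2429937) = 118.2 dB

118.2 dB


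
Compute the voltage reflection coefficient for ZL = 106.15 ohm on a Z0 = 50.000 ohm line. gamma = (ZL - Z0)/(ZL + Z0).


gamma = (106.15 - 50.000) / (106.15 + 50.000) = 0.3596

0.3596


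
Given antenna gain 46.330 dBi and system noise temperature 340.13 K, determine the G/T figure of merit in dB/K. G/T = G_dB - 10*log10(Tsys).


G/T = 46.330 - 10*log10(340.13) = 46.330 - 25.31645 = 21.01 dB/K

21.01 dB/K


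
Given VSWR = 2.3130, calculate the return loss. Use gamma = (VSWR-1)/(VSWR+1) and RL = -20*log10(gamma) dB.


gamma = (2.3130 - 1) / (2.3130 + 1) = 0.3963175
RL = -20 * log10(0.3963175) = 8.039 dB

8.039 dB


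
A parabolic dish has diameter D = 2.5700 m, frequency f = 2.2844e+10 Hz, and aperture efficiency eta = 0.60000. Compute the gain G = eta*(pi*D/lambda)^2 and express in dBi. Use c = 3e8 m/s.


lambda = c / f = 3.0000e+08 / 2.2844e+10 = 0.01313255 m
G_linear = 0.60000 * (pi * 2.5700 / 0.01313255)^2 = 226787.5
G_dBi = 10 * log10(226787.5) = 53.56 dBi

53.56 dBi


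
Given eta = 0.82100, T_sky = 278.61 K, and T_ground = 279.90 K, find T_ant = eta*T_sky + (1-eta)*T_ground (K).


T_ant = 0.82100 * 278.61 + (1 - 0.82100) * 279.90 = 278.8 K

278.8 K


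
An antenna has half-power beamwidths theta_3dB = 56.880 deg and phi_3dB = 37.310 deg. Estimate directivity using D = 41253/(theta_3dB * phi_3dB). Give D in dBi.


D_linear = 41253 / (56.880 * 37.310) = 19.43886
D_dBi = 10 * log10(19.43886) = 12.89 dBi

12.89 dBi


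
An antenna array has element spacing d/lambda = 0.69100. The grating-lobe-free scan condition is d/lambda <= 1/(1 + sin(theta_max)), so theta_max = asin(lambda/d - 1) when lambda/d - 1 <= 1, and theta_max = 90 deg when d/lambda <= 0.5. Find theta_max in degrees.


lambda/d - 1 = 1/0.69100 - 1 = 0.4471780
theta_max = asin(0.4471780) = 26.56 deg

26.56 deg


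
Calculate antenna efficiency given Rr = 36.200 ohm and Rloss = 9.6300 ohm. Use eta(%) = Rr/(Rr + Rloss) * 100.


eta = 36.200 / (36.200 + 9.6300) * 100 = 78.99%

78.99%


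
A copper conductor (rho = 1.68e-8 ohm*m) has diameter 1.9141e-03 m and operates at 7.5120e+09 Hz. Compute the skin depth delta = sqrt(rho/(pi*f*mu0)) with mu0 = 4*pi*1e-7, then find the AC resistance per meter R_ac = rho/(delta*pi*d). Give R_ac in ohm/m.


delta = sqrt(1.68e-8 / (pi * 7.5120e+09 * 4*pi*1e-7)) = 7.526568e-07 m
R_ac = 1.68e-8 / (7.526568e-07 * pi * 1.9141e-03) = 3.712 ohm/m

3.712 ohm/m


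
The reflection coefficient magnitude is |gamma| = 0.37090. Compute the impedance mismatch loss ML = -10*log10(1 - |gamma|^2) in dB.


ML = -10 * log10(1 - 0.37090^2) = -10 * log10(0.86243319) = 0.6427 dB

0.6427 dB


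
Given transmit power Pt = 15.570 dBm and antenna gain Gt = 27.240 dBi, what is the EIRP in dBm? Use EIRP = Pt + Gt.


EIRP = Pt + Gt = 15.570 + 27.240 = 42.81 dBm

42.81 dBm


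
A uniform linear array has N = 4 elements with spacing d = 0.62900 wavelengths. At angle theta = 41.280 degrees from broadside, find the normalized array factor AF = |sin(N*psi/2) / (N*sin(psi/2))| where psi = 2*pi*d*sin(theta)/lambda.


psi = 2*pi*0.62900*sin(41.280 deg) = 2.607372 rad
AF = |sin(4*2.607372/2) / (4*sin(2.607372/2))| = 0.2272

0.2272


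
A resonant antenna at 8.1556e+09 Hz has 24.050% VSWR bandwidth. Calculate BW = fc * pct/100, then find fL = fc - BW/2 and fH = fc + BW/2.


BW = 8.1556e+09 * 24.050/100 = 1.961422e+09 Hz
fL = 8.1556e+09 - 1.961422e+09/2 = 7.175e+09 Hz
fH = 8.1556e+09 + 1.961422e+09/2 = 9.136e+09 Hz

BW=1.961e+09 Hz, fL=7.175e+09 Hz, fH=9.136e+09 Hz


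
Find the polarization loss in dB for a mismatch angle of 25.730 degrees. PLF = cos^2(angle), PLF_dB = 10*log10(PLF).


PLF_linear = cos^2(25.730 deg) = 0.8115304
PLF_dB = 10 * log10(0.8115304) = -0.9070 dB

-0.9070 dB


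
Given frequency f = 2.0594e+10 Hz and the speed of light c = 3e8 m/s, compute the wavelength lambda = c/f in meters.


lambda = c / f = 3.0000e+08 / 2.0594e+10 = 0.01457 m

0.01457 m


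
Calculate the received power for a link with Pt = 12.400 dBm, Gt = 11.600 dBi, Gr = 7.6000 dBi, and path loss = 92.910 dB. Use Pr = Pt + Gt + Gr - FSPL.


Pr = 12.400 + 11.600 + 7.6000 - 92.910 = -61.31 dBm

-61.31 dBm


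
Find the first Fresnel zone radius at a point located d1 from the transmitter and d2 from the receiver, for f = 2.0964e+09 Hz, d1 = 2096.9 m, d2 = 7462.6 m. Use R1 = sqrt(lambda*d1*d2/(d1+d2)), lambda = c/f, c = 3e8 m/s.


lambda = c / f = 3.0000e+08 / 2.0964e+09 = 0.1431025 m
R1 = sqrt(0.1431025 * 2096.9 * 7462.6 / (2096.9 + 7462.6)) = 15.31 m

15.31 m


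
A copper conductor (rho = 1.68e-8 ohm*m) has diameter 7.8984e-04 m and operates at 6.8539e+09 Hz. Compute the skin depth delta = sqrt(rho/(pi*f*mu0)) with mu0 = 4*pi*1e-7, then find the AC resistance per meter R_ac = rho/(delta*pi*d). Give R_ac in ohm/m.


delta = sqrt(1.68e-8 / (pi * 6.8539e+09 * 4*pi*1e-7)) = 7.879631e-07 m
R_ac = 1.68e-8 / (7.879631e-07 * pi * 7.8984e-04) = 8.592 ohm/m

8.592 ohm/m


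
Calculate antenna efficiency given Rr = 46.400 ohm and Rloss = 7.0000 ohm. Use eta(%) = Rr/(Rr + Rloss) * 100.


eta = 46.400 / (46.400 + 7.0000) * 100 = 86.89%

86.89%


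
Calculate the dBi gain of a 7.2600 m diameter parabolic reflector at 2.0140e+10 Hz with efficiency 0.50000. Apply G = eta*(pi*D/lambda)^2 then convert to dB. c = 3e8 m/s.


lambda = c / f = 3.0000e+08 / 2.0140e+10 = 0.01489573 m
G_linear = 0.50000 * (pi * 7.2600 / 0.01489573)^2 = 1.172248e+06
G_dBi = 10 * log10(1.172248e+06) = 60.69 dBi

60.69 dBi


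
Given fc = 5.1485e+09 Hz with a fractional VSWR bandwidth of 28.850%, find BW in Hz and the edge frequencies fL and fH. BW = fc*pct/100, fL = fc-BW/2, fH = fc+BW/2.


BW = 5.1485e+09 * 28.850/100 = 1.485342e+09 Hz
fL = 5.1485e+09 - 1.485342e+09/2 = 4.406e+09 Hz
fH = 5.1485e+09 + 1.485342e+09/2 = 5.891e+09 Hz

BW=1.485e+09 Hz, fL=4.406e+09 Hz, fH=5.891e+09 Hz


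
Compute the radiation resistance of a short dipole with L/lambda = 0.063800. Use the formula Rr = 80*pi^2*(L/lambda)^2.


Rr = 80 * pi^2 * (0.063800)^2 = 80 * 9.869604 * 4.070440e-03 = 3.214 ohm

3.214 ohm


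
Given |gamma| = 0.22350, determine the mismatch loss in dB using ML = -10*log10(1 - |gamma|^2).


ML = -10 * log10(1 - 0.22350^2) = -10 * log10(0.95004775) = 0.2225 dB

0.2225 dB


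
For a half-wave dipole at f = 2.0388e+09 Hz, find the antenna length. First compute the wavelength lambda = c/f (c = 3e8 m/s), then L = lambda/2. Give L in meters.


lambda = c / f = 3.0000e+08 / 2.0388e+09 = 0.1471454 m
L = lambda / 2 = 0.1471454 / 2 = 0.07357 m

0.07357 m


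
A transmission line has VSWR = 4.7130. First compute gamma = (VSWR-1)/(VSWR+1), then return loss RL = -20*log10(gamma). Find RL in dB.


gamma = (4.7130 - 1) / (4.7130 + 1) = 0.6499212
RL = -20 * log10(0.6499212) = 3.743 dB

3.743 dB


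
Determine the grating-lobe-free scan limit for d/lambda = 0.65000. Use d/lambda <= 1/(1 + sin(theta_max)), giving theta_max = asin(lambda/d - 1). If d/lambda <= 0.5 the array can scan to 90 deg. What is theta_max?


lambda/d - 1 = 1/0.65000 - 1 = 0.5384615
theta_max = asin(0.5384615) = 32.58 deg

32.58 deg


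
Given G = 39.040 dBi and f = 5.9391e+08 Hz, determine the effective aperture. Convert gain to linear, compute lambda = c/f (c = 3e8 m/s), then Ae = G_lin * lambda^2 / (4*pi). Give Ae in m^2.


lambda = c / f = 3.0000e+08 / 5.9391e+08 = 0.5051270 m
G_linear = 10^(39.040/10) = 8016.781
Ae = G_linear * lambda^2 / (4*pi) = 8016.781 * 0.5051270^2 / (4*pi) = 162.8 m^2

162.8 m^2


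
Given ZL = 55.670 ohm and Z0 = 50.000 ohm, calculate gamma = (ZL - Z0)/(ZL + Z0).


gamma = (55.670 - 50.000) / (55.670 + 50.000) = 0.05366

0.05366


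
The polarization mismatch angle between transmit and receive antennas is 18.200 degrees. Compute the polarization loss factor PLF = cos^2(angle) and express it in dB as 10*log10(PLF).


PLF_linear = cos^2(18.200 deg) = 0.9024469
PLF_dB = 10 * log10(0.9024469) = -0.4458 dB

-0.4458 dB


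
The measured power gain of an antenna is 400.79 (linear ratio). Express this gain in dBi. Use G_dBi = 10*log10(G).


G_dBi = 10 * log10(400.79) = 26.03 dBi

26.03 dBi


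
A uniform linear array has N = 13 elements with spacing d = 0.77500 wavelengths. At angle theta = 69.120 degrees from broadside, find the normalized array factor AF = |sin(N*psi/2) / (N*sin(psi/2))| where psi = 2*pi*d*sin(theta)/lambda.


psi = 2*pi*0.77500*sin(69.120 deg) = 4.549685 rad
AF = |sin(13*4.549685/2) / (13*sin(4.549685/2))| = 0.09720

0.09720


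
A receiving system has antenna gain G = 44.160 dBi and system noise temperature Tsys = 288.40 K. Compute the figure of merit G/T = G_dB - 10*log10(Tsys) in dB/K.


G/T = 44.160 - 10*log10(288.40) = 44.160 - 24.59995 = 19.56 dB/K

19.56 dB/K


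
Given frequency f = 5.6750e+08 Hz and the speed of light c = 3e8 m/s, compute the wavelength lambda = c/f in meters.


lambda = c / f = 3.0000e+08 / 5.6750e+08 = 0.5286 m

0.5286 m


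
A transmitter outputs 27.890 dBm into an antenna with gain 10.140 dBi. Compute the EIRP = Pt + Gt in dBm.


EIRP = Pt + Gt = 27.890 + 10.140 = 38.03 dBm

38.03 dBm


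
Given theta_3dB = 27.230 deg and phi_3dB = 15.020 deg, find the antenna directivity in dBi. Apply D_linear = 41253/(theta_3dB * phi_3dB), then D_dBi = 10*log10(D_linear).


D_linear = 41253 / (27.230 * 15.020) = 100.8644
D_dBi = 10 * log10(100.8644) = 20.04 dBi

20.04 dBi


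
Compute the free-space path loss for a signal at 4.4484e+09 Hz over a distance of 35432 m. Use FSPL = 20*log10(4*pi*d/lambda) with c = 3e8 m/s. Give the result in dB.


lambda = c / f = 3.0000e+08 / 4.4484e+09 = 0.06743998 m
FSPL = 20 * log10(4*pi*35432/0.06743998) = 136.4 dB

136.4 dB


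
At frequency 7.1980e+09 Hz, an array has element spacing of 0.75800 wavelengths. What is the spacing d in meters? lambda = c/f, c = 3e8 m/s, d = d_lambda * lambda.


lambda = c / f = 3.0000e+08 / 7.1980e+09 = 0.04167824 m
d = 0.75800 * 0.04167824 = 0.03159 m

0.03159 m


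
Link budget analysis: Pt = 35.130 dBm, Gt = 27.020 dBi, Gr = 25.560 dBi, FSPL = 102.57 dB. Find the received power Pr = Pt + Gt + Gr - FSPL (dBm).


Pr = 35.130 + 27.020 + 25.560 - 102.57 = -14.86 dBm

-14.86 dBm


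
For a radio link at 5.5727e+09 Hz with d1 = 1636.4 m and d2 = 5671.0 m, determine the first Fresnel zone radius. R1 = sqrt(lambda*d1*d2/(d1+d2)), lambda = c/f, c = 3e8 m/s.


lambda = c / f = 3.0000e+08 / 5.5727e+09 = 0.05383387 m
R1 = sqrt(0.05383387 * 1636.4 * 5671.0 / (1636.4 + 5671.0)) = 8.268 m

8.268 m


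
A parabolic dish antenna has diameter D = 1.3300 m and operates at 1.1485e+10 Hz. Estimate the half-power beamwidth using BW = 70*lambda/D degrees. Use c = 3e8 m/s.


lambda = c / f = 3.0000e+08 / 1.1485e+10 = 0.02612103 m
BW = 70 * 0.02612103 / 1.3300 = 1.375 deg

1.375 deg


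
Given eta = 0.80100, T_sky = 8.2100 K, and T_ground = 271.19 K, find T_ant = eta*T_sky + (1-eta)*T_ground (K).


T_ant = 0.80100 * 8.2100 + (1 - 0.80100) * 271.19 = 60.54 K

60.54 K


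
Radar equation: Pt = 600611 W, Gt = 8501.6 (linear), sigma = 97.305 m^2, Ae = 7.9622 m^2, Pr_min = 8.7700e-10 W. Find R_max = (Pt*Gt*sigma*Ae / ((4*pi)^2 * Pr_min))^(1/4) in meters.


R^4 = 600611*8501.6*97.305*7.9622 / ((4*pi)^2 * 8.7700e-10) = 2.856557e+19
R_max = 2.856557e+19^0.25 = 73107 m

73107 m


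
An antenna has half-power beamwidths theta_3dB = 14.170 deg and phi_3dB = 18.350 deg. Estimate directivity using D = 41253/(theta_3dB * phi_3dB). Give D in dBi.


D_linear = 41253 / (14.170 * 18.350) = 158.6535
D_dBi = 10 * log10(158.6535) = 22.00 dBi

22.00 dBi


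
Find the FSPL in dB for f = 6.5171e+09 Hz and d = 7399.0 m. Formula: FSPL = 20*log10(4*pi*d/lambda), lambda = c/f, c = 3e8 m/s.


lambda = c / f = 3.0000e+08 / 6.5171e+09 = 0.04603274 m
FSPL = 20 * log10(4*pi*7399.0/0.04603274) = 126.1 dB

126.1 dB


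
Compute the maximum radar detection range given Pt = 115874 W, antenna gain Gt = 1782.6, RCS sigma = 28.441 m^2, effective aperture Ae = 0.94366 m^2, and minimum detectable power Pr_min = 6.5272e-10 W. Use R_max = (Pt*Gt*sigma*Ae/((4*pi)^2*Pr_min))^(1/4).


R^4 = 115874*1782.6*28.441*0.94366 / ((4*pi)^2 * 6.5272e-10) = 5.378407e+16
R_max = 5.378407e+16^0.25 = 15229 m

15229 m


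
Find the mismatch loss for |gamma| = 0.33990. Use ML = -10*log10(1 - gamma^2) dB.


ML = -10 * log10(1 - 0.33990^2) = -10 * log10(0.88446799) = 0.5332 dB

0.5332 dB


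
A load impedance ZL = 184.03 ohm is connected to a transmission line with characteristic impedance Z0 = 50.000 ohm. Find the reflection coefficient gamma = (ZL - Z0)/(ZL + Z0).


gamma = (184.03 - 50.000) / (184.03 + 50.000) = 0.5727

0.5727


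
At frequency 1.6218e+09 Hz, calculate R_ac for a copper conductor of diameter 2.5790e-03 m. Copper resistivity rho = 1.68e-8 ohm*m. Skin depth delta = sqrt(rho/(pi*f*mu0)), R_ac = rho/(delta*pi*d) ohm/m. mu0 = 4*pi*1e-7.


delta = sqrt(1.68e-8 / (pi * 1.6218e+09 * 4*pi*1e-7)) = 1.619855e-06 m
R_ac = 1.68e-8 / (1.619855e-06 * pi * 2.5790e-03) = 1.280 ohm/m

1.280 ohm/m


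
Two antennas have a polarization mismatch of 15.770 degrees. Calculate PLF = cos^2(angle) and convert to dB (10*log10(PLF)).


PLF_linear = cos^2(15.770 deg) = 0.9261376
PLF_dB = 10 * log10(0.9261376) = -0.3332 dB

-0.3332 dB


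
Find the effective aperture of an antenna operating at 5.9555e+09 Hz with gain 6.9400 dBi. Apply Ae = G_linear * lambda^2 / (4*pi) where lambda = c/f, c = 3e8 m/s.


lambda = c / f = 3.0000e+08 / 5.9555e+09 = 0.05037360 m
G_linear = 10^(6.9400/10) = 4.943107
Ae = G_linear * lambda^2 / (4*pi) = 4.943107 * 0.05037360^2 / (4*pi) = 9.982e-04 m^2

9.982e-04 m^2


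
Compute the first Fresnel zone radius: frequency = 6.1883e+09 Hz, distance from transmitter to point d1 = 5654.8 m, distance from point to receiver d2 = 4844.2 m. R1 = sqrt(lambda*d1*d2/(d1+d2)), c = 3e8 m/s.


lambda = c / f = 3.0000e+08 / 6.1883e+09 = 0.04847858 m
R1 = sqrt(0.04847858 * 5654.8 * 4844.2 / (5654.8 + 4844.2)) = 11.25 m

11.25 m


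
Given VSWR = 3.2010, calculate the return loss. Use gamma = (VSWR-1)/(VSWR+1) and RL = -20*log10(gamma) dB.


gamma = (3.2010 - 1) / (3.2010 + 1) = 0.5239229
RL = -20 * log10(0.5239229) = 5.615 dB

5.615 dB


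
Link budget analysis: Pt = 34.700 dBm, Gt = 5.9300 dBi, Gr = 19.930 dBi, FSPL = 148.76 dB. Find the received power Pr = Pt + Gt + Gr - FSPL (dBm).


Pr = 34.700 + 5.9300 + 19.930 - 148.76 = -88.20 dBm

-88.20 dBm


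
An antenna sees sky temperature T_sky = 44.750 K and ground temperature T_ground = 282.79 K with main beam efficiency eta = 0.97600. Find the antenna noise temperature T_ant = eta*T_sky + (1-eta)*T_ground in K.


T_ant = 0.97600 * 44.750 + (1 - 0.97600) * 282.79 = 50.46 K

50.46 K


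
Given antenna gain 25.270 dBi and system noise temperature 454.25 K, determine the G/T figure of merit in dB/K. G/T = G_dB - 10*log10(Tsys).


G/T = 25.270 - 10*log10(454.25) = 25.270 - 26.57295 = -1.303 dB/K

-1.303 dB/K


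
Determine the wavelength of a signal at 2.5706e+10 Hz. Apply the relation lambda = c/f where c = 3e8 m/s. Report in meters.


lambda = c / f = 3.0000e+08 / 2.5706e+10 = 0.01167 m

0.01167 m


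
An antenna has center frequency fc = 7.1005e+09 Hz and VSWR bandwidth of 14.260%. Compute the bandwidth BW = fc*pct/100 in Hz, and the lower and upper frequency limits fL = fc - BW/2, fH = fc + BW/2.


BW = 7.1005e+09 * 14.260/100 = 1.012531e+09 Hz
fL = 7.1005e+09 - 1.012531e+09/2 = 6.594e+09 Hz
fH = 7.1005e+09 + 1.012531e+09/2 = 7.607e+09 Hz

BW=1.013e+09 Hz, fL=6.594e+09 Hz, fH=7.607e+09 Hz


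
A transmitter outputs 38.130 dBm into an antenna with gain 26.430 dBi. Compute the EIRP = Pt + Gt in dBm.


EIRP = Pt + Gt = 38.130 + 26.430 = 64.56 dBm

64.56 dBm


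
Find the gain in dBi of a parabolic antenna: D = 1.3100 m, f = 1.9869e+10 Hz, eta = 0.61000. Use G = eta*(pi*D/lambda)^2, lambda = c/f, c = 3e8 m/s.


lambda = c / f = 3.0000e+08 / 1.9869e+10 = 0.01509890 m
G_linear = 0.61000 * (pi * 1.3100 / 0.01509890)^2 = 45319.13
G_dBi = 10 * log10(45319.13) = 46.56 dBi

46.56 dBi


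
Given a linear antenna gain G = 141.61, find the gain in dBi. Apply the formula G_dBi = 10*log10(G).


G_dBi = 10 * log10(141.61) = 21.51 dBi

21.51 dBi


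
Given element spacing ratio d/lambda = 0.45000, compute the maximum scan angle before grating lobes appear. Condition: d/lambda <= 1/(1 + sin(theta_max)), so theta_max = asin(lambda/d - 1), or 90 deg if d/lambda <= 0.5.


lambda/d - 1 = 1/0.45000 - 1 = 1.222222 >= 1
d/lambda <= 0.5, so the array can scan to endfire without grating lobes: theta_max = 90 deg

90 deg


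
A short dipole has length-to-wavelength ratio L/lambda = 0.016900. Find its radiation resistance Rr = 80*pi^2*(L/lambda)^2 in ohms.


Rr = 80 * pi^2 * (0.016900)^2 = 80 * 9.869604 * 2.856100e-04 = 0.2255 ohm

0.2255 ohm


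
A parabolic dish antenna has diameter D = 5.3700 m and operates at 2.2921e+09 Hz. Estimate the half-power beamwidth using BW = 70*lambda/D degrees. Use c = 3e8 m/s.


lambda = c / f = 3.0000e+08 / 2.2921e+09 = 0.1308843 m
BW = 70 * 0.1308843 / 5.3700 = 1.706 deg

1.706 deg


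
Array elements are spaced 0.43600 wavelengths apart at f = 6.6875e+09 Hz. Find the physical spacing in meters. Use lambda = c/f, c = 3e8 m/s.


lambda = c / f = 3.0000e+08 / 6.6875e+09 = 0.04485981 m
d = 0.43600 * 0.04485981 = 0.01956 m

0.01956 m


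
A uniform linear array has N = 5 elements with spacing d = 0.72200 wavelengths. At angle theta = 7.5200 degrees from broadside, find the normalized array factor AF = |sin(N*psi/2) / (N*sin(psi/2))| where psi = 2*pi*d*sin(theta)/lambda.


psi = 2*pi*0.72200*sin(7.5200 deg) = 0.5936968 rad
AF = |sin(5*0.5936968/2) / (5*sin(0.5936968/2))| = 0.6812

0.6812


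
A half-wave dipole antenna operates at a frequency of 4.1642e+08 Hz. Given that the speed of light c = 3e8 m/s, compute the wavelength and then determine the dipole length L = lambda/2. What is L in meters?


lambda = c / f = 3.0000e+08 / 4.1642e+08 = 0.7204265 m
L = lambda / 2 = 0.7204265 / 2 = 0.3602 m

0.3602 m


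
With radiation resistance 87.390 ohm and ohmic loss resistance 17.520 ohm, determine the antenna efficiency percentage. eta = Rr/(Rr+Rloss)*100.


eta = 87.390 / (87.390 + 17.520) * 100 = 83.30%

83.30%


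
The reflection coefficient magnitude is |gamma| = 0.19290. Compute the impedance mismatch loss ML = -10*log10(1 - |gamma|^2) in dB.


ML = -10 * log10(1 - 0.19290^2) = -10 * log10(0.96278959) = 0.1647 dB

0.1647 dB


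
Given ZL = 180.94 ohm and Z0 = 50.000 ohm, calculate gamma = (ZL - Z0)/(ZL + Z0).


gamma = (180.94 - 50.000) / (180.94 + 50.000) = 0.5670

0.5670


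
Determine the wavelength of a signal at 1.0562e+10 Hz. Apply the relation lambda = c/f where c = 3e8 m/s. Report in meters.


lambda = c / f = 3.0000e+08 / 1.0562e+10 = 0.02840 m

0.02840 m


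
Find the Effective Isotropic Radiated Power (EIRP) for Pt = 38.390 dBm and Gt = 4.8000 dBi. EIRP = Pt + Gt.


EIRP = Pt + Gt = 38.390 + 4.8000 = 43.19 dBm

43.19 dBm


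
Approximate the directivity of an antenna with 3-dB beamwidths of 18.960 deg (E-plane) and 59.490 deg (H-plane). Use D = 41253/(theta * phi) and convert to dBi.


D_linear = 41253 / (18.960 * 59.490) = 36.57407
D_dBi = 10 * log10(36.57407) = 15.63 dBi

15.63 dBi


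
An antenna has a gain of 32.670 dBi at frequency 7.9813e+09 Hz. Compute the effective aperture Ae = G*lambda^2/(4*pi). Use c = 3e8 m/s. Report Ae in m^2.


lambda = c / f = 3.0000e+08 / 7.9813e+09 = 0.03758786 m
G_linear = 10^(32.670/10) = 1849.269
Ae = G_linear * lambda^2 / (4*pi) = 1849.269 * 0.03758786^2 / (4*pi) = 0.2079 m^2

0.2079 m^2


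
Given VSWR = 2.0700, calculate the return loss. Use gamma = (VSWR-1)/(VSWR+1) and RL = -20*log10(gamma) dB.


gamma = (2.0700 - 1) / (2.0700 + 1) = 0.3485342
RL = -20 * log10(0.3485342) = 9.155 dB

9.155 dB


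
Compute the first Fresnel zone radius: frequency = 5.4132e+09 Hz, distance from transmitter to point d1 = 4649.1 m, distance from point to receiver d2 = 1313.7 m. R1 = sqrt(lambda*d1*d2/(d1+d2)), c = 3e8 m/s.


lambda = c / f = 3.0000e+08 / 5.4132e+09 = 0.05542008 m
R1 = sqrt(0.05542008 * 4649.1 * 1313.7 / (4649.1 + 1313.7)) = 7.534 m

7.534 m


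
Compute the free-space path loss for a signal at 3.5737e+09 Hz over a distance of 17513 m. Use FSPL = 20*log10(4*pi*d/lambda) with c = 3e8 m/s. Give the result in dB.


lambda = c / f = 3.0000e+08 / 3.5737e+09 = 0.08394661 m
FSPL = 20 * log10(4*pi*17513/0.08394661) = 128.4 dB

128.4 dB


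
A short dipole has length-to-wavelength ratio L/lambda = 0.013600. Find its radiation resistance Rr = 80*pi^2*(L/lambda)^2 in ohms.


Rr = 80 * pi^2 * (0.013600)^2 = 80 * 9.869604 * 1.849600e-04 = 0.1460 ohm

0.1460 ohm


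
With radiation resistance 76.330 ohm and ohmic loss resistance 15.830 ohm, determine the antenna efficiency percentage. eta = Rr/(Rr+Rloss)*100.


eta = 76.330 / (76.330 + 15.830) * 100 = 82.82%

82.82%


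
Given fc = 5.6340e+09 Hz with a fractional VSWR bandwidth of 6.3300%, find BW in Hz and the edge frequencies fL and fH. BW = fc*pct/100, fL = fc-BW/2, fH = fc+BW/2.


BW = 5.6340e+09 * 6.3300/100 = 3.566322e+08 Hz
fL = 5.6340e+09 - 3.566322e+08/2 = 5.456e+09 Hz
fH = 5.6340e+09 + 3.566322e+08/2 = 5.812e+09 Hz

BW=3.566e+08 Hz, fL=5.456e+09 Hz, fH=5.812e+09 Hz


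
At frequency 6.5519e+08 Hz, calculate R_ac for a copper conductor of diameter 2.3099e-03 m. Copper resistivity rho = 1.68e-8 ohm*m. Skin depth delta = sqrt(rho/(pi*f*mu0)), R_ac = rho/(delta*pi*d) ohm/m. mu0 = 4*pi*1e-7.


delta = sqrt(1.68e-8 / (pi * 6.5519e+08 * 4*pi*1e-7)) = 2.548538e-06 m
R_ac = 1.68e-8 / (2.548538e-06 * pi * 2.3099e-03) = 0.9084 ohm/m

0.9084 ohm/m


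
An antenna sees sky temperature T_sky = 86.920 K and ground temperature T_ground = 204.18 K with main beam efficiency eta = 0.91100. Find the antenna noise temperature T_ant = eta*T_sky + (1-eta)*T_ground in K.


T_ant = 0.91100 * 86.920 + (1 - 0.91100) * 204.18 = 97.36 K

97.36 K


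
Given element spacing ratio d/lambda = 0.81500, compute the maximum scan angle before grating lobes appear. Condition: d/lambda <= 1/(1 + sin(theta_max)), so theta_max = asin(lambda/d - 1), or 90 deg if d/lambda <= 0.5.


lambda/d - 1 = 1/0.81500 - 1 = 0.2269939
theta_max = asin(0.2269939) = 13.12 deg

13.12 deg


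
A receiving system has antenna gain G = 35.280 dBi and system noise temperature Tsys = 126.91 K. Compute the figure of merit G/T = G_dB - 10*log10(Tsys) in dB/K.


G/T = 35.280 - 10*log10(126.91) = 35.280 - 21.03496 = 14.25 dB/K

14.25 dB/K


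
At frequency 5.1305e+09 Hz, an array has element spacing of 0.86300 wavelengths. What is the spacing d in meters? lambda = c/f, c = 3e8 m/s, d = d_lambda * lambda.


lambda = c / f = 3.0000e+08 / 5.1305e+09 = 0.05847383 m
d = 0.86300 * 0.05847383 = 0.05046 m

0.05046 m


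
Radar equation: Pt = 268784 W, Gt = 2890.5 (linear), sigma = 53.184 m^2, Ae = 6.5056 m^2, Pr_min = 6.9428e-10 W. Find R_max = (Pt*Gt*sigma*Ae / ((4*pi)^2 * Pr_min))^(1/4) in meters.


R^4 = 268784*2890.5*53.184*6.5056 / ((4*pi)^2 * 6.9428e-10) = 2.451830e+18
R_max = 2.451830e+18^0.25 = 39571 m

39571 m


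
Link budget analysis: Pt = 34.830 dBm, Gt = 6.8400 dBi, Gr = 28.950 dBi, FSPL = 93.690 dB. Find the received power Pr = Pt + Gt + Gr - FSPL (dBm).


Pr = 34.830 + 6.8400 + 28.950 - 93.690 = -23.07 dBm

-23.07 dBm


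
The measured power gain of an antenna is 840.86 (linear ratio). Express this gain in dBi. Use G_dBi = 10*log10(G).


G_dBi = 10 * log10(840.86) = 29.25 dBi

29.25 dBi


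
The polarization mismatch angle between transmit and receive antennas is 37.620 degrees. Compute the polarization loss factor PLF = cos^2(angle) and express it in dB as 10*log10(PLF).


PLF_linear = cos^2(37.620 deg) = 0.6273854
PLF_dB = 10 * log10(0.6273854) = -2.025 dB

-2.025 dB


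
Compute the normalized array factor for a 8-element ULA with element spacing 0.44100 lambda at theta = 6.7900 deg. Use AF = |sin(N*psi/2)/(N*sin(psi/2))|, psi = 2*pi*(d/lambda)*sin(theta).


psi = 2*pi*0.44100*sin(6.7900 deg) = 0.3276035 rad
AF = |sin(8*0.3276035/2) / (8*sin(0.3276035/2))| = 0.7407

0.7407


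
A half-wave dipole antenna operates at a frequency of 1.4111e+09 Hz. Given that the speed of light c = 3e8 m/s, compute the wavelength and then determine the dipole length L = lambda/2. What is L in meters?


lambda = c / f = 3.0000e+08 / 1.4111e+09 = 0.2126001 m
L = lambda / 2 = 0.2126001 / 2 = 0.1063 m

0.1063 m


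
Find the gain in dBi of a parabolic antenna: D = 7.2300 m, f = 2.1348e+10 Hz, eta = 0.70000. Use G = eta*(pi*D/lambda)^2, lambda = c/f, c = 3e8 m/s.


lambda = c / f = 3.0000e+08 / 2.1348e+10 = 0.01405284 m
G_linear = 0.70000 * (pi * 7.2300 / 0.01405284)^2 = 1.828716e+06
G_dBi = 10 * log10(1.828716e+06) = 62.62 dBi

62.62 dBi


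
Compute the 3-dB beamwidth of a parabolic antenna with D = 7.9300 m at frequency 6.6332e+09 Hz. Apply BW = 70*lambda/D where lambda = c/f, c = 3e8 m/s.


lambda = c / f = 3.0000e+08 / 6.6332e+09 = 0.04522704 m
BW = 70 * 0.04522704 / 7.9300 = 0.3992 deg

0.3992 deg


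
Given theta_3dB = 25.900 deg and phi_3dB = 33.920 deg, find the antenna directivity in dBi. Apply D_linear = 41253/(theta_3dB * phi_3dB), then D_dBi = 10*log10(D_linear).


D_linear = 41253 / (25.900 * 33.920) = 46.95696
D_dBi = 10 * log10(46.95696) = 16.72 dBi

16.72 dBi


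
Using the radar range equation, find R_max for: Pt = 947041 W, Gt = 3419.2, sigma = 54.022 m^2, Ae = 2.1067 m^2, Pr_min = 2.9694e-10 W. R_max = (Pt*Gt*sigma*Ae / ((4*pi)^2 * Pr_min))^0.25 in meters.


R^4 = 947041*3419.2*54.022*2.1067 / ((4*pi)^2 * 2.9694e-10) = 7.859198e+18
R_max = 7.859198e+18^0.25 = 52947 m

52947 m


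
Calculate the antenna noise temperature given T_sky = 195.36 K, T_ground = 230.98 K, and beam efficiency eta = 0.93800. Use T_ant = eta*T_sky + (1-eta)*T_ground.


T_ant = 0.93800 * 195.36 + (1 - 0.93800) * 230.98 = 197.6 K

197.6 K


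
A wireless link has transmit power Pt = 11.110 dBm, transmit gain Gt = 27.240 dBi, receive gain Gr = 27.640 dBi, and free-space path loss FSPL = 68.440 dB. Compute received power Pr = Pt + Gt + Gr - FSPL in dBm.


Pr = 11.110 + 27.240 + 27.640 - 68.440 = -2.45 dBm

-2.45 dBm


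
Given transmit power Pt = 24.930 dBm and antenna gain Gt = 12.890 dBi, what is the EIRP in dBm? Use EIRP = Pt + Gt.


EIRP = Pt + Gt = 24.930 + 12.890 = 37.82 dBm

37.82 dBm


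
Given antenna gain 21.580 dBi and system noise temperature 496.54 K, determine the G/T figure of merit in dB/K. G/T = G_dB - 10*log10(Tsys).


G/T = 21.580 - 10*log10(496.54) = 21.580 - 26.95954 = -5.380 dB/K

-5.380 dB/K


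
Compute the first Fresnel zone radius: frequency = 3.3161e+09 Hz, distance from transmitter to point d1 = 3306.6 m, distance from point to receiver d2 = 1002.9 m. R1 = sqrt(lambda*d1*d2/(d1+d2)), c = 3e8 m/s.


lambda = c / f = 3.0000e+08 / 3.3161e+09 = 0.09046772 m
R1 = sqrt(0.09046772 * 3306.6 * 1002.9 / (3306.6 + 1002.9)) = 8.344 m

8.344 m


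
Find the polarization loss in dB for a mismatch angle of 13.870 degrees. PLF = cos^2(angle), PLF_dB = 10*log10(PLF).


PLF_linear = cos^2(13.870 deg) = 0.9425344
PLF_dB = 10 * log10(0.9425344) = -0.2570 dB

-0.2570 dB


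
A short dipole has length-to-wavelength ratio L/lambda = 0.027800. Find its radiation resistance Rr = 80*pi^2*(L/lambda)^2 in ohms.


Rr = 80 * pi^2 * (0.027800)^2 = 80 * 9.869604 * 7.728400e-04 = 0.6102 ohm

0.6102 ohm


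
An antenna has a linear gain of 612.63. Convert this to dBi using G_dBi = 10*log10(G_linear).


G_dBi = 10 * log10(612.63) = 27.87 dBi

27.87 dBi


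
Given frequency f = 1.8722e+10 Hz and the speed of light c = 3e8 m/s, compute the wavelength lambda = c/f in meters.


lambda = c / f = 3.0000e+08 / 1.8722e+10 = 0.01602 m

0.01602 m


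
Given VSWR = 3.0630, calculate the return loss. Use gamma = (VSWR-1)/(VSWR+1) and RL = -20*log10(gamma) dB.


gamma = (3.0630 - 1) / (3.0630 + 1) = 0.5077529
RL = -20 * log10(0.5077529) = 5.887 dB

5.887 dB


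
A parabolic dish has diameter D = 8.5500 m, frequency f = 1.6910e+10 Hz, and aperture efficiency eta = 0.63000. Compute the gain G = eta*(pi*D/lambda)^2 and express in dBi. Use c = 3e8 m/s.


lambda = c / f = 3.0000e+08 / 1.6910e+10 = 0.01774098 m
G_linear = 0.63000 * (pi * 8.5500 / 0.01774098)^2 = 1.444167e+06
G_dBi = 10 * log10(1.444167e+06) = 61.60 dBi

61.60 dBi


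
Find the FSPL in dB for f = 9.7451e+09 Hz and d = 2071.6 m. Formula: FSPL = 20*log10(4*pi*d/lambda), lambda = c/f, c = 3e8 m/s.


lambda = c / f = 3.0000e+08 / 9.7451e+09 = 0.03078470 m
FSPL = 20 * log10(4*pi*2071.6/0.03078470) = 118.5 dB

118.5 dB


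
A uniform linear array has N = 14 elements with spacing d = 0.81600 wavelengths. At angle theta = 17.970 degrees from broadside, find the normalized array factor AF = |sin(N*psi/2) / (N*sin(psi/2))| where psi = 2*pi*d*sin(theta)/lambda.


psi = 2*pi*0.81600*sin(17.970 deg) = 1.581801 rad
AF = |sin(14*1.581801/2) / (14*sin(1.581801/2))| = 0.1002

0.1002


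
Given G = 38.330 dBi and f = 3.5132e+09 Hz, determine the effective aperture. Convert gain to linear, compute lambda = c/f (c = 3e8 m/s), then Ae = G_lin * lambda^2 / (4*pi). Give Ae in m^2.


lambda = c / f = 3.0000e+08 / 3.5132e+09 = 0.08539223 m
G_linear = 10^(38.330/10) = 6807.694
Ae = G_linear * lambda^2 / (4*pi) = 6807.694 * 0.08539223^2 / (4*pi) = 3.950 m^2

3.950 m^2


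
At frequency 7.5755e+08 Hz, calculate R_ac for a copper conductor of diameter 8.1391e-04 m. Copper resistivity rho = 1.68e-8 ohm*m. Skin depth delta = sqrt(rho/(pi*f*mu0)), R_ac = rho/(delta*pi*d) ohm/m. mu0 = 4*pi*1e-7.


delta = sqrt(1.68e-8 / (pi * 7.5755e+08 * 4*pi*1e-7)) = 2.370113e-06 m
R_ac = 1.68e-8 / (2.370113e-06 * pi * 8.1391e-04) = 2.772 ohm/m

2.772 ohm/m


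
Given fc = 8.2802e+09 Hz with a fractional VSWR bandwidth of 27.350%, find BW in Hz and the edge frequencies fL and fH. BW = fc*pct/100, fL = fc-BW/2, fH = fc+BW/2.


BW = 8.2802e+09 * 27.350/100 = 2.264635e+09 Hz
fL = 8.2802e+09 - 2.264635e+09/2 = 7.148e+09 Hz
fH = 8.2802e+09 + 2.264635e+09/2 = 9.413e+09 Hz

BW=2.265e+09 Hz, fL=7.148e+09 Hz, fH=9.413e+09 Hz


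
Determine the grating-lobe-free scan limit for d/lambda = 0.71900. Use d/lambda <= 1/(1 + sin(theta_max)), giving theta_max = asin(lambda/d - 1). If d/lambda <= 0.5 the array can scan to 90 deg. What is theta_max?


lambda/d - 1 = 1/0.71900 - 1 = 0.3908206
theta_max = asin(0.3908206) = 23.01 deg

23.01 deg
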